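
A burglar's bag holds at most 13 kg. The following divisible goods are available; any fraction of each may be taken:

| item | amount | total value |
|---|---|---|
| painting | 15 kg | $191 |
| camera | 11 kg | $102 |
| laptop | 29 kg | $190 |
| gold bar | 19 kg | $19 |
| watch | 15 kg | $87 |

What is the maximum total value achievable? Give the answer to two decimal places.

Take in order of value per unit:
- painting (191/15 per unit): 13 of 15 → value 13×191/15 = 165.5333, running total 165.53
Total 165.53.

165.53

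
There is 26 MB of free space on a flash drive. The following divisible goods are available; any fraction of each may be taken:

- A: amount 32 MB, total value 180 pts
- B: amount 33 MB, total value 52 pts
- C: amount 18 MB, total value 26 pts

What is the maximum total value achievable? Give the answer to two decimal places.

146.25

Take in order of value per unit:
- A (180/32 per unit): 26 of 32 → value 26×180/32 = 146.2500, running total 146.25
Total 146.25.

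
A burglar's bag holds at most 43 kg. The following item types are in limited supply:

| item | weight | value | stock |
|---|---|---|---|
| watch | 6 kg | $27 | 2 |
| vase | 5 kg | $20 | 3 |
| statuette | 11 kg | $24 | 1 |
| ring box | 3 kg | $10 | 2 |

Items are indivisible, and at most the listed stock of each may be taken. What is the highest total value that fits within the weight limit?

Top feasible selections:
- 2×watch + 3×vase + 1×statuette + 1×ring box: weight 41, value 148
- 2×watch + 3×vase + 1×statuette: weight 38, value 138
- 2×watch + 2×vase + 1×statuette + 2×ring box: weight 39, value 138
- 2×watch + 3×vase + 2×ring box: weight 33, value 134
Best: $148.

$148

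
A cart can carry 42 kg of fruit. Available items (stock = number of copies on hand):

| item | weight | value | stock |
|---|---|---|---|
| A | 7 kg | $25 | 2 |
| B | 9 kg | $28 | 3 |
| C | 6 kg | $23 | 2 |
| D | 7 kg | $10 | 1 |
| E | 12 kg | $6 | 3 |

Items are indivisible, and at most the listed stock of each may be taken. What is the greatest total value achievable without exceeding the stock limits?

Best selections within weight 42 and stock limits:
- 2×A + 3×B: weight 41, value 134
- 2×A + 1×B + 2×C + 1×D: weight 42, value 134
Best: $134.

$134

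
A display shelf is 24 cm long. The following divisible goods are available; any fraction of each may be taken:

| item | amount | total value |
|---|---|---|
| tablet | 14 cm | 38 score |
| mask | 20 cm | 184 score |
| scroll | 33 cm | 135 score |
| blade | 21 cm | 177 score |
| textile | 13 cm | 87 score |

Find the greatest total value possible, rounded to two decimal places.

Take in order of value per unit:
- mask (184/20 per unit): all 20 → value 184, running total 184.00
- blade (177/21 per unit): 4 of 21 → value 4×177/21 = 33.7143, running total 217.71
Total 217.71.

217.71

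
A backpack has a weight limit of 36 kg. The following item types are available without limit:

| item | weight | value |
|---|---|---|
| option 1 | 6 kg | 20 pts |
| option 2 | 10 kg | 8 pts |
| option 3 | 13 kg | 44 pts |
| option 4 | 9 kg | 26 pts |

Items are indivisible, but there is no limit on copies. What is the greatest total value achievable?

120 pts

Best value-per-unit is option 3 at 44/13; filling with it alone gives 2×44 = 88.
Optimal mix: 6×option 1 → weight 36, value 120.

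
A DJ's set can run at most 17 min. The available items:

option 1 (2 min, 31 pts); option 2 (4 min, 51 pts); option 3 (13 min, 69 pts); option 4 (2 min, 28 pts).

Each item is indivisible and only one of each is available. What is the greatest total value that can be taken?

Check high-value combinations within 17 min:
- option 1+option 3+option 4: duration 2+13+2=17, value 31+69+28=128
- option 2+option 3: duration 4+13=17, value 51+69=120
- option 1+option 2+option 4: duration 2+4+2=8, value 31+51+28=110
- option 1+option 3: duration 2+13=15, value 31+69=100
Best: 128 pts.

128 pts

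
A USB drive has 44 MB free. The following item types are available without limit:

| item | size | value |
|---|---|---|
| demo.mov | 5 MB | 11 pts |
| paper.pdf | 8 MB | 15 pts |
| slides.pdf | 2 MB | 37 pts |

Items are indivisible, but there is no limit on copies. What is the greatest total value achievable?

Best value-per-unit is slides.pdf at 37/2, and filling with it alone uses size 22×2=44. No mix of the others beats 22×37 = 814.

814 pts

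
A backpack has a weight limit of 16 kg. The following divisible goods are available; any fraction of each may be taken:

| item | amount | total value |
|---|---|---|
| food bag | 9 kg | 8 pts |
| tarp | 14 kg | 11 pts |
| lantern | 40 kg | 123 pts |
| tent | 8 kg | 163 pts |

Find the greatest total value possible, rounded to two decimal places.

187.60

Take in order of value per unit:
- tent (163/8 per unit): all 8 → value 163, running total 163.00
- lantern (123/40 per unit): 8 of 40 → value 8×123/40 = 24.6000, running total 187.60
Total 187.60.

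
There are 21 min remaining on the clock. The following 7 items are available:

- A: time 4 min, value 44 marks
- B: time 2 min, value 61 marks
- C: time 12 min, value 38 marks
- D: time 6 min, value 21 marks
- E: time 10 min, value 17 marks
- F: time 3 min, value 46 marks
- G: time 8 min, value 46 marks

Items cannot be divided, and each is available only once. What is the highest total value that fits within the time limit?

This is a 0/1 knapsack; check combinations near the capacity.
- A+B+F+G: time 4+2+3+8=17, value 44+61+46+46=197
- A+B+C+F: time 4+2+12+3=21, value 44+61+38+46=189
- B+D+F+G: time 2+6+3+8=19, value 61+21+46+46=174
- A+B+D+F: time 4+2+6+3=15, value 44+61+21+46=172
Best: 197 marks.

197 marks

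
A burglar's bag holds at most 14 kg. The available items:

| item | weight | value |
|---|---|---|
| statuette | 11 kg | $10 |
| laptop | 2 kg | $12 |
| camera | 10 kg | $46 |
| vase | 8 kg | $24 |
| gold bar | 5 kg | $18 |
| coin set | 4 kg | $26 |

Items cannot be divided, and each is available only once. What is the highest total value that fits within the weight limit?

This is a 0/1 knapsack; check combinations near the capacity.
- camera+coin set: weight 10+4=14, value 46+26=72
- laptop+vase+coin set: weight 2+8+4=14, value 12+24+26=62
- laptop+camera: weight 2+10=12, value 12+46=58
Best: $72.

$72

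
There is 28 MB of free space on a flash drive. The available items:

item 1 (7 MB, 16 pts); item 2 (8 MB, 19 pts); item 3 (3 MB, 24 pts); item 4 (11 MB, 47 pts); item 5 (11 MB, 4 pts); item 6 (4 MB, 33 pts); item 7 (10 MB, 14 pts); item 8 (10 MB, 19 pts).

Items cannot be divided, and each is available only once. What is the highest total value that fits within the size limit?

123 pts

Check high-value combinations within 28 MB:
- item 2+item 3+item 4+item 6: size 8+3+11+4=26, value 19+24+47+33=123
- item 3+item 4+item 6+item 8: size 3+11+4+10=28, value 24+47+33+19=123
- item 1+item 3+item 4+item 6: size 7+3+11+4=25, value 16+24+47+33=120
- item 3+item 4+item 6+item 7: size 3+11+4+10=28, value 24+47+33+14=118
- item 3+item 4+item 6: size 3+11+4=18, value 24+47+33=104
Best: 123 pts.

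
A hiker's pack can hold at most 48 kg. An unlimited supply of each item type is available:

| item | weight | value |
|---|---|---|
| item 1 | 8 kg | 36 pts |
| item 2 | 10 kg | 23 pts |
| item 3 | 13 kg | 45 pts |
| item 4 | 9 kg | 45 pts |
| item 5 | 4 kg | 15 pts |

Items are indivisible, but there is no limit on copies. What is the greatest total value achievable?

Best value-per-unit is item 4 at 45/9; filling with it alone gives 5×45 = 225.
Optimal mix: 1×item 1 + 4×item 4 + 1×item 5 → weight 48, value 231.

231 pts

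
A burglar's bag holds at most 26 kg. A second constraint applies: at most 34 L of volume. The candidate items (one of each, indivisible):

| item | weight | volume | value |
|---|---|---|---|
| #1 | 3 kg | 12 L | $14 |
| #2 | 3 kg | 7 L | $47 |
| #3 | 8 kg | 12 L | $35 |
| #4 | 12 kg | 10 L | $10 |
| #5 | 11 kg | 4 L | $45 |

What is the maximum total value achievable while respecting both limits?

$127

Feasible sets respecting both limits:
- #2+#3+#5: weight 22, volume 23, value 127
- #1+#2+#5: weight 17, volume 23, value 106
- #2+#4+#5: weight 26, volume 21, value 102
- #1+#2+#3: weight 14, volume 31, value 96
Best: $127.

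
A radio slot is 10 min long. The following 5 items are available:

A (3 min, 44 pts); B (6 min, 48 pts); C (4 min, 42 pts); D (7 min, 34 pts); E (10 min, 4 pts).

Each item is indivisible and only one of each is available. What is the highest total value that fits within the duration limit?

Check high-value combinations within 10 min:
- A+B: duration 3+6=9, value 44+48=92
- B+C: duration 6+4=10, value 48+42=90
- A+C: duration 3+4=7, value 44+42=86
Best: 92 pts.

92 pts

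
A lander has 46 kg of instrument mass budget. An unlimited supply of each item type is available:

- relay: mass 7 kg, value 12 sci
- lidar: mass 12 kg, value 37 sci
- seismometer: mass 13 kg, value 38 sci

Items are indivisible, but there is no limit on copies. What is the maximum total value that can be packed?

126 sci

Best value-per-unit is lidar at 37/12; filling with it alone gives 3×37 = 111.
Optimal mix: 1×relay + 3×seismometer → mass 46, value 126.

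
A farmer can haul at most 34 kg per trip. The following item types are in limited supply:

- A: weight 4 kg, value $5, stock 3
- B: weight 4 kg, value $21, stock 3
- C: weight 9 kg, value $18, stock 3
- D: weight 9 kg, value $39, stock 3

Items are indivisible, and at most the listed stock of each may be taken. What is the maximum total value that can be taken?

$146

Best selections within weight 34 and stock limits:
- 1×A + 3×B + 2×D: weight 34, value 146
- 3×B + 2×D: weight 30, value 141
- 1×B + 3×D: weight 31, value 138
- 2×A + 2×B + 2×D: weight 34, value 130
Best: $146.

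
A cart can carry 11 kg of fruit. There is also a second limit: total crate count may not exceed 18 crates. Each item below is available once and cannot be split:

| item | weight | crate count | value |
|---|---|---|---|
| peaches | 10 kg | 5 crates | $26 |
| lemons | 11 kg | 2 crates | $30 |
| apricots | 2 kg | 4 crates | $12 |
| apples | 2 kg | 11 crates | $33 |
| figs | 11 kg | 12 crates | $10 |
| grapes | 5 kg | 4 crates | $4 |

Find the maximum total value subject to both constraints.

Feasible sets respecting both limits:
- apricots+apples: weight 4, crate count 15, value 45
- apples+grapes: weight 7, crate count 15, value 37
- apples: weight 2, crate count 11, value 33
Best: $45.

$45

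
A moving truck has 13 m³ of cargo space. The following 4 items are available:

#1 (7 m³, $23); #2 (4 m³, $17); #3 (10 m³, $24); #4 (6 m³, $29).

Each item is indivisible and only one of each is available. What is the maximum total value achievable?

Check high-value combinations within 13 m³:
- #1+#4: volume 7+6=13, value 23+29=52
- #2+#4: volume 4+6=10, value 17+29=46
- #1+#2: volume 7+4=11, value 23+17=40
Best: $52.

$52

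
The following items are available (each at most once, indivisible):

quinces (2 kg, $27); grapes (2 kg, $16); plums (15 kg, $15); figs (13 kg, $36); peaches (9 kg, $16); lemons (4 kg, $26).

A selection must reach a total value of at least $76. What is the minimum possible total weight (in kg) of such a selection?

Subsets with value ≥ 76, sorted by total weight:
- quinces+grapes+peaches+lemons: weight 17, value 85
- quinces+grapes+figs: weight 17, value 79
- quinces+figs+lemons: weight 19, value 89
- grapes+figs+lemons: weight 19, value 78
Minimum weight: 17 kg.

17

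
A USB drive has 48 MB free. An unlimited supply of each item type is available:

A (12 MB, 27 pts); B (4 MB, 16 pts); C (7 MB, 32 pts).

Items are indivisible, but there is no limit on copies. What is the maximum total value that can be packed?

208 pts

Best value-per-unit is C at 32/7; filling with it alone gives 6×32 = 192.
Optimal mix: 5×B + 4×C → size 48, value 208.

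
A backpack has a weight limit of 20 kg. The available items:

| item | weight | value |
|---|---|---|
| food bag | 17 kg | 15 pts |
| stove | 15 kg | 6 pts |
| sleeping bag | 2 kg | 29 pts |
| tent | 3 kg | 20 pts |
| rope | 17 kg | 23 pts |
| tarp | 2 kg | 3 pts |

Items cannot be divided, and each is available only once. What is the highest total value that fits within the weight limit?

Check high-value combinations within 20 kg:
- stove+sleeping bag+tent: weight 15+2+3=20, value 6+29+20=55
- sleeping bag+tent+tarp: weight 2+3+2=7, value 29+20+3=52
- sleeping bag+rope: weight 2+17=19, value 29+23=52
- sleeping bag+tent: weight 2+3=5, value 29+20=49
- food bag+sleeping bag: weight 17+2=19, value 15+29=44
Best: 55 pts.

55 pts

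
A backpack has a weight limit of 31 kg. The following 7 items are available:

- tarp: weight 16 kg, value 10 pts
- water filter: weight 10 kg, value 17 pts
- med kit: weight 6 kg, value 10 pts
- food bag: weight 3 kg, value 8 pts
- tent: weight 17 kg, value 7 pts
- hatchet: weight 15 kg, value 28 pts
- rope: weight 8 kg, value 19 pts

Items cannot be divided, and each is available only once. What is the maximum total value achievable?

57 pts

Check high-value combinations within 31 kg:
- med kit+hatchet+rope: weight 6+15+8=29, value 10+28+19=57
- food bag+hatchet+rope: weight 3+15+8=26, value 8+28+19=55
- water filter+med kit+hatchet: weight 10+6+15=31, value 17+10+28=55
Best: 57 pts.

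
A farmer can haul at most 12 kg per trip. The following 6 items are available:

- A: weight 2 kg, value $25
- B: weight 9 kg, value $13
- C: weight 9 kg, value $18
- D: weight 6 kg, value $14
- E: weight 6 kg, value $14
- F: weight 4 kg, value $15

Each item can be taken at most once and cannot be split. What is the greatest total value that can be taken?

$54

Check high-value combinations within 12 kg:
- A+D+F: weight 2+6+4=12, value 25+14+15=54
- A+E+F: weight 2+6+4=12, value 25+14+15=54
- A+C: weight 2+9=11, value 25+18=43
Best: $54.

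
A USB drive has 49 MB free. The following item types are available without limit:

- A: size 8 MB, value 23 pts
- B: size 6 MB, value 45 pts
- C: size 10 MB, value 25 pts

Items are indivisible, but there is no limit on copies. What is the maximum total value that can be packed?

360 pts

Best value-per-unit is B at 45/6, and filling with it alone uses size 8×6=48. No mix of the others beats 8×45 = 360.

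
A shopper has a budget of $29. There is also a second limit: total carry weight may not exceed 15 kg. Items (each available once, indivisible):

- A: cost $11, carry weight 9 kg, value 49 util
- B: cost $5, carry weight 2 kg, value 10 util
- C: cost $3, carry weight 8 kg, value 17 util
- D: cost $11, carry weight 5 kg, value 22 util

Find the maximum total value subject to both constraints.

Feasible sets respecting both limits:
- A+D: cost 22, carry weight 14, value 71
- A+B: cost 16, carry weight 11, value 59
- A: cost 11, carry weight 9, value 49
- B+C+D: cost 19, carry weight 15, value 49
Best: 71 util.

71 util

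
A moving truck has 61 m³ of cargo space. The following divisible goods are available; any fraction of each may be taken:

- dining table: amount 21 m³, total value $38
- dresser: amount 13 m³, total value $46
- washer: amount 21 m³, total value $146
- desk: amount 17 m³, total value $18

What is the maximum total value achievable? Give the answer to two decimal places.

Take in order of value per unit:
- washer (146/21 per unit): all 21 → value 146, running total 146.00
- dresser (46/13 per unit): all 13 → value 46, running total 192.00
- dining table (38/21 per unit): all 21 → value 38, running total 230.00
- desk (18/17 per unit): 6 of 17 → value 6×18/17 = 6.3529, running total 236.35
Total 236.35.

236.35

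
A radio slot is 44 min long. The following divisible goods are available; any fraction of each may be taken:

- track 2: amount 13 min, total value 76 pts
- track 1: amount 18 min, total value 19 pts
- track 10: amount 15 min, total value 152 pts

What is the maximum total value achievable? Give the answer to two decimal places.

244.89

Take in order of value per unit:
- track 10 (152/15 per unit): all 15 → value 152, running total 152.00
- track 2 (76/13 per unit): all 13 → value 76, running total 228.00
- track 1 (19/18 per unit): 16 of 18 → value 16×19/18 = 16.8889, running total 244.89
Total 244.89.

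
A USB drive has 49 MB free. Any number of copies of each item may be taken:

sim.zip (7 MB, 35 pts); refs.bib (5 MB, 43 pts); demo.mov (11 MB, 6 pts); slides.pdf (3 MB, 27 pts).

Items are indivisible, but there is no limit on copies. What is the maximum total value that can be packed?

Best value-per-unit is slides.pdf at 27/3; filling with it alone gives 16×27 = 432.
Optimal mix: 2×refs.bib + 13×slides.pdf → size 49, value 437.

437 pts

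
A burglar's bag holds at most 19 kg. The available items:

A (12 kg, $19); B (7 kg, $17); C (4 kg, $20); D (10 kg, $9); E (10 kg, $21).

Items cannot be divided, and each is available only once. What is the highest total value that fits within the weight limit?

This is a 0/1 knapsack; check combinations near the capacity.
- C+E: weight 4+10=14, value 20+21=41
- A+C: weight 12+4=16, value 19+20=39
- B+E: weight 7+10=17, value 17+21=38
Best: $41.

$41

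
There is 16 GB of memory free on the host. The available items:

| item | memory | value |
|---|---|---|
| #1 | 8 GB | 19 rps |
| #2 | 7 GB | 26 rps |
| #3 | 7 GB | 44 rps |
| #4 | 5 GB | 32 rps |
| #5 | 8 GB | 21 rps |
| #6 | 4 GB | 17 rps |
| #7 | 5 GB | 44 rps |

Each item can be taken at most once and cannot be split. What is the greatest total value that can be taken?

Check high-value combinations within 16 GB:
- #3+#6+#7: memory 7+4+5=16, value 44+17+44=105
- #4+#6+#7: memory 5+4+5=14, value 32+17+44=93
- #3+#4+#6: memory 7+5+4=16, value 44+32+17=93
Best: 105 rps.

105 rps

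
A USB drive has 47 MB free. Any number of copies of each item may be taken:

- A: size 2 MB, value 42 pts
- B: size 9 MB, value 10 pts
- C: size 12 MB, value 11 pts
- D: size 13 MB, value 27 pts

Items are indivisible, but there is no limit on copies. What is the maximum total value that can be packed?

966 pts

Best value-per-unit is A at 42/2, and filling with it alone uses size 23×2=46. No mix of the others beats 23×42 = 966.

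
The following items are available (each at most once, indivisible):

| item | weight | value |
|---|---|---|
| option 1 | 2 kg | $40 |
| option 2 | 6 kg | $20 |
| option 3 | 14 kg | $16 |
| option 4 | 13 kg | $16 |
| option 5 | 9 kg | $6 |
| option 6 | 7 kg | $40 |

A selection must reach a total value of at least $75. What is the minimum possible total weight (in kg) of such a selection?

9

Subsets with value ≥ 75, sorted by total weight:
- option 1+option 6: weight 9, value 80
- option 1+option 2+option 6: weight 15, value 100
- option 1+option 5+option 6: weight 18, value 86
- option 1+option 2+option 4: weight 21, value 76
Minimum weight: 9 kg.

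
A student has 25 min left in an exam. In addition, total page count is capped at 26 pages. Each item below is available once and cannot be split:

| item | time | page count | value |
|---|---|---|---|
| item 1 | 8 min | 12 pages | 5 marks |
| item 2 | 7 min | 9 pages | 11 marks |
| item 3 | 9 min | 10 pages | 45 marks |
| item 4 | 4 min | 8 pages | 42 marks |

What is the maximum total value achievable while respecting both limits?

87 marks

Feasible sets respecting both limits:
- item 3+item 4: time 13, page count 18, value 87
- item 2+item 3: time 16, page count 19, value 56
- item 2+item 4: time 11, page count 17, value 53
Best: 87 marks.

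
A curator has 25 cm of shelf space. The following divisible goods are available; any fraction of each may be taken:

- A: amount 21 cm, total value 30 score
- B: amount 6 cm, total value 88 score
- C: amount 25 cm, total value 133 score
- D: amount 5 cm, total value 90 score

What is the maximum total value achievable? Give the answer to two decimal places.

252.48

Take in order of value per unit:
- D (90/5 per unit): all 5 → value 90, running total 90.00
- B (88/6 per unit): all 6 → value 88, running total 178.00
- C (133/25 per unit): 14 of 25 → value 14×133/25 = 74.4800, running total 252.48
Total 252.48.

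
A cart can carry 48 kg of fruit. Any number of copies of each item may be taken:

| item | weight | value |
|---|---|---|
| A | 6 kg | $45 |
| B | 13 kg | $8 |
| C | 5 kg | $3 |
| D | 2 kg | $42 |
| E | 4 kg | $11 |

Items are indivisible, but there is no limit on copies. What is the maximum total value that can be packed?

Best value-per-unit is D at 42/2, and filling with it alone uses weight 24×2=48. No mix of the others beats 24×42 = 1008.

$1008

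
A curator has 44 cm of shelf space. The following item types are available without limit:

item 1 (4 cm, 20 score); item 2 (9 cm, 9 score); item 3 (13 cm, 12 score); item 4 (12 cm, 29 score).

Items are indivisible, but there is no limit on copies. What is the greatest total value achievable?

Best value-per-unit is item 1 at 20/4, and filling with it alone uses length 11×4=44. No mix of the others beats 11×20 = 220.

220 score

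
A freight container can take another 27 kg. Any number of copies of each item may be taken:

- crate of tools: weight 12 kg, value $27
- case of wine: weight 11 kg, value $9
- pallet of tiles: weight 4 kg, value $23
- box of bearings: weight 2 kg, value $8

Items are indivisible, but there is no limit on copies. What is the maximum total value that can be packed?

$146

Best value-per-unit is pallet of tiles at 23/4; filling with it alone gives 6×23 = 138.
Optimal mix: 6×pallet of tiles + 1×box of bearings → weight 26, value 146.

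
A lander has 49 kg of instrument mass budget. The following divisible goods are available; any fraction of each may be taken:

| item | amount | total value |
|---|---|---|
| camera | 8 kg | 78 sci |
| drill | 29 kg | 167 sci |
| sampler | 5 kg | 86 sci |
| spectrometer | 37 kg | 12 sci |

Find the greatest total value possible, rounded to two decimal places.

Take in order of value per unit:
- sampler (86/5 per unit): all 5 → value 86, running total 86.00
- camera (78/8 per unit): all 8 → value 78, running total 164.00
- drill (167/29 per unit): all 29 → value 167, running total 331.00
- spectrometer (12/37 per unit): 7 of 37 → value 7×12/37 = 2.2703, running total 333.27
Total 333.27.

333.27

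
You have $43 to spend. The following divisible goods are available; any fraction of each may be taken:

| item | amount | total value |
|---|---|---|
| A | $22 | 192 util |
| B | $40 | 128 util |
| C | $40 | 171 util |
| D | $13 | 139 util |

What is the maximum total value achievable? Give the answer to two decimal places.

365.20

Take in order of value per unit:
- D (139/13 per unit): all 13 → value 139, running total 139.00
- A (192/22 per unit): all 22 → value 192, running total 331.00
- C (171/40 per unit): 8 of 40 → value 8×171/40 = 34.2000, running total 365.20
Total 365.20.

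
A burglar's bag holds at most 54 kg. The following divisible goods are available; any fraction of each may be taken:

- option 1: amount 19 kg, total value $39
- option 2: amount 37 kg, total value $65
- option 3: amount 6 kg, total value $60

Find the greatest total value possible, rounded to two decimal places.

Take in order of value per unit:
- option 3 (60/6 per unit): all 6 → value 60, running total 60.00
- option 1 (39/19 per unit): all 19 → value 39, running total 99.00
- option 2 (65/37 per unit): 29 of 37 → value 29×65/37 = 50.9459, running total 149.95
Total 149.95.

149.95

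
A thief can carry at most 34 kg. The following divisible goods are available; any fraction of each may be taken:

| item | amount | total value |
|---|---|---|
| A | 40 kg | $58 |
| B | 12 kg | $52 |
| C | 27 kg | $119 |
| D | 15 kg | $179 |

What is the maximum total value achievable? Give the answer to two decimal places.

Take in order of value per unit:
- D (179/15 per unit): all 15 → value 179, running total 179.00
- C (119/27 per unit): 19 of 27 → value 19×119/27 = 83.7407, running total 262.74
Total 262.74.

262.74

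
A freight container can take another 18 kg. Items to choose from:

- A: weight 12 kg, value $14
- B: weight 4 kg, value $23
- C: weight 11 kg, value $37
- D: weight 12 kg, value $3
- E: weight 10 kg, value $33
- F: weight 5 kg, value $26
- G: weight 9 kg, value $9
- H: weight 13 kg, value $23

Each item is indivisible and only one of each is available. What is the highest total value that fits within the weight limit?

This is a 0/1 knapsack; check combinations near the capacity.
- C+F: weight 11+5=16, value 37+26=63
- B+C: weight 4+11=15, value 23+37=60
- E+F: weight 10+5=15, value 33+26=59
- B+F+G: weight 4+5+9=18, value 23+26+9=58
- B+E: weight 4+10=14, value 23+33=56
Best: $63.

$63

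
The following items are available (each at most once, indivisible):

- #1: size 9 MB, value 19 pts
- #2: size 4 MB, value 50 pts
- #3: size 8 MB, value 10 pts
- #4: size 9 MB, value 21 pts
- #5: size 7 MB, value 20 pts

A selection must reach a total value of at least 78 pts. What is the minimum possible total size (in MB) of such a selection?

19

Subsets with value ≥ 78, sorted by total size:
- #2+#3+#5: size 19, value 80
- #2+#4+#5: size 20, value 91
- #1+#2+#5: size 20, value 89
Minimum size: 19 MB.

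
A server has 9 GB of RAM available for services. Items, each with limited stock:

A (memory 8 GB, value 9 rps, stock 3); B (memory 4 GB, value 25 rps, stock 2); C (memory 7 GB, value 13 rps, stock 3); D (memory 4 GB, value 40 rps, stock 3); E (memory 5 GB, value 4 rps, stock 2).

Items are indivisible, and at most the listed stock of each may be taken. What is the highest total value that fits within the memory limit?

80 rps

Top feasible selections:
- 2×D: memory 8, value 80
- 1×B + 1×D: memory 8, value 65
- 2×B: memory 8, value 50
- 1×D + 1×E: memory 9, value 44
Best: 80 rps.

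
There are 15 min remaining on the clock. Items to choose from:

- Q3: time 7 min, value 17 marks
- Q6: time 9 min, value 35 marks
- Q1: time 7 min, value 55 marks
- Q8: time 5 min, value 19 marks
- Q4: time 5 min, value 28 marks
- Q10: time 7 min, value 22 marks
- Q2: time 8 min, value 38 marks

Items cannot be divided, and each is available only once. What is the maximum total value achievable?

93 marks

Check high-value combinations within 15 min:
- Q1+Q2: time 7+8=15, value 55+38=93
- Q1+Q4: time 7+5=12, value 55+28=83
- Q1+Q10: time 7+7=14, value 55+22=77
- Q1+Q8: time 7+5=12, value 55+19=74
Best: 93 marks.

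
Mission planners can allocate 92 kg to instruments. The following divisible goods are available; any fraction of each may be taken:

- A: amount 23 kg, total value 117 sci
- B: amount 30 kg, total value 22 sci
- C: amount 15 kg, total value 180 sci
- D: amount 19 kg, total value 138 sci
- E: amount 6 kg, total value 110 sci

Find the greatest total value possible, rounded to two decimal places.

566.27

Take in order of value per unit:
- E (110/6 per unit): all 6 → value 110, running total 110.00
- C (180/15 per unit): all 15 → value 180, running total 290.00
- D (138/19 per unit): all 19 → value 138, running total 428.00
- A (117/23 per unit): all 23 → value 117, running total 545.00
- B (22/30 per unit): 29 of 30 → value 29×22/30 = 21.2667, running total 566.27
Total 566.27.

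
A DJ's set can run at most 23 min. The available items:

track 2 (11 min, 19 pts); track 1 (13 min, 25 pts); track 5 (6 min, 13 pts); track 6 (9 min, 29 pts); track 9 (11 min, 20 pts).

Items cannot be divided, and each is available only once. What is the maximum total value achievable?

Check high-value combinations within 23 min:
- track 1+track 6: duration 13+9=22, value 25+29=54
- track 6+track 9: duration 9+11=20, value 29+20=49
- track 2+track 6: duration 11+9=20, value 19+29=48
Best: 54 pts.

54 pts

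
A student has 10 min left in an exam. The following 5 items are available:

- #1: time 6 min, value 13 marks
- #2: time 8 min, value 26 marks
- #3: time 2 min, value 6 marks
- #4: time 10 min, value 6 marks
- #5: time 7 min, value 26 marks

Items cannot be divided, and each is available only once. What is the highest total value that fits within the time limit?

32 marks

Check high-value combinations within 10 min:
- #3+#5: time 2+7=9, value 6+26=32
- #2+#3: time 8+2=10, value 26+6=32
- #5: time 7, value 26
- #2: time 8, value 26
Best: 32 marks.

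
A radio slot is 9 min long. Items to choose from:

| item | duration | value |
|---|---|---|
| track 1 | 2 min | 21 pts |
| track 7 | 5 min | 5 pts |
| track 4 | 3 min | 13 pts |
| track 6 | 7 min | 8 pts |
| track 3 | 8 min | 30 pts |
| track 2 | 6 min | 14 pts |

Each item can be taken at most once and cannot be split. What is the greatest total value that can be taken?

This is a 0/1 knapsack; check combinations near the capacity.
- track 1+track 2: duration 2+6=8, value 21+14=35
- track 1+track 4: duration 2+3=5, value 21+13=34
- track 3: duration 8, value 30
Best: 35 pts.

35 pts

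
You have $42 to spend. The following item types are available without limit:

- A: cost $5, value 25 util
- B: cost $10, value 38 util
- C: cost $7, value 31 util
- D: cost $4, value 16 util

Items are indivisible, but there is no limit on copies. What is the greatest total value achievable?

Best value-per-unit is A at 25/5; filling with it alone gives 8×25 = 200.
Optimal mix: 7×A + 1×C → cost 42, value 206.

206 util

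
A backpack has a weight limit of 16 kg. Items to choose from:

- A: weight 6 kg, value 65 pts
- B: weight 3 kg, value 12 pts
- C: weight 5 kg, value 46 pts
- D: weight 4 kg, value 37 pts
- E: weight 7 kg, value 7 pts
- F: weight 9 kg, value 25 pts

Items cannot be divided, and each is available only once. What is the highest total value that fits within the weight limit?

This is a 0/1 knapsack; check combinations near the capacity.
- A+C+D: weight 6+5+4=15, value 65+46+37=148
- A+B+C: weight 6+3+5=14, value 65+12+46=123
- A+B+D: weight 6+3+4=13, value 65+12+37=114
Best: 148 pts.

148 pts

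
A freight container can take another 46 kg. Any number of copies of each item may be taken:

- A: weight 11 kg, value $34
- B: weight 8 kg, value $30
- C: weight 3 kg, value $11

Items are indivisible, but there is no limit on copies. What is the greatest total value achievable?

Best value-per-unit is B at 30/8; filling with it alone gives 5×30 = 150.
Optimal mix: 5×B + 2×C → weight 46, value 172.

$172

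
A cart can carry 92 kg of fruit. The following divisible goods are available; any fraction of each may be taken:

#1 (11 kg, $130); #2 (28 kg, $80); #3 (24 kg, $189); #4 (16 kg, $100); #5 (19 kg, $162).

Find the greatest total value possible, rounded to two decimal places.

Take in order of value per unit:
- #1 (130/11 per unit): all 11 → value 130, running total 130.00
- #5 (162/19 per unit): all 19 → value 162, running total 292.00
- #3 (189/24 per unit): all 24 → value 189, running total 481.00
- #4 (100/16 per unit): all 16 → value 100, running total 581.00
- #2 (80/28 per unit): 22 of 28 → value 22×80/28 = 62.8571, running total 643.86
Total 643.86.

643.86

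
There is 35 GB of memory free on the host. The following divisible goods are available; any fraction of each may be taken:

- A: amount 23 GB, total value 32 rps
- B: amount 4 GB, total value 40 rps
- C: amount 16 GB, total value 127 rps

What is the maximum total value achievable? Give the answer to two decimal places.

Take in order of value per unit:
- B (40/4 per unit): all 4 → value 40, running total 40.00
- C (127/16 per unit): all 16 → value 127, running total 167.00
- A (32/23 per unit): 15 of 23 → value 15×32/23 = 20.8696, running total 187.87
Total 187.87.

187.87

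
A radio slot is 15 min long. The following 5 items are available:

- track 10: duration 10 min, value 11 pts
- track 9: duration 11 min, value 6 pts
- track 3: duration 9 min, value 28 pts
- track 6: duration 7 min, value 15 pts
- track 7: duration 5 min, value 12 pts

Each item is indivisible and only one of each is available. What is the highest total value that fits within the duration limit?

Check high-value combinations within 15 min:
- track 3+track 7: duration 9+5=14, value 28+12=40
- track 3: duration 9, value 28
- track 6+track 7: duration 7+5=12, value 15+12=27
Best: 40 pts.

40 pts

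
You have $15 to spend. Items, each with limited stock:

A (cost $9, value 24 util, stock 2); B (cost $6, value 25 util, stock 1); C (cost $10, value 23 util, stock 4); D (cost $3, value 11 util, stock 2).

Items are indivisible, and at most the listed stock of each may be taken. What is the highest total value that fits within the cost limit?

Best selections within cost 15 and stock limits:
- 1×A + 1×B: cost 15, value 49
- 1×B + 2×D: cost 12, value 47
- 1×A + 2×D: cost 15, value 46
Best: 49 util.

49 util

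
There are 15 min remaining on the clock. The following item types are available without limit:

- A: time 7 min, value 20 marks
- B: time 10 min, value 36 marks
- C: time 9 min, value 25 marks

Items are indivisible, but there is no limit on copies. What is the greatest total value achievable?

Best value-per-unit is B at 36/10; filling with it alone gives 1×36 = 36.
Optimal mix: 2×A → time 14, value 40.

40 marks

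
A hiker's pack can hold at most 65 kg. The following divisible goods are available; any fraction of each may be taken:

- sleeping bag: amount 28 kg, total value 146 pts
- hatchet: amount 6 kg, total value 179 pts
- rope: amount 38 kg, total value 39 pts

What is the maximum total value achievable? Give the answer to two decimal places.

Take in order of value per unit:
- hatchet (179/6 per unit): all 6 → value 179, running total 179.00
- sleeping bag (146/28 per unit): all 28 → value 146, running total 325.00
- rope (39/38 per unit): 31 of 38 → value 31×39/38 = 31.8158, running total 356.82
Total 356.82.

356.82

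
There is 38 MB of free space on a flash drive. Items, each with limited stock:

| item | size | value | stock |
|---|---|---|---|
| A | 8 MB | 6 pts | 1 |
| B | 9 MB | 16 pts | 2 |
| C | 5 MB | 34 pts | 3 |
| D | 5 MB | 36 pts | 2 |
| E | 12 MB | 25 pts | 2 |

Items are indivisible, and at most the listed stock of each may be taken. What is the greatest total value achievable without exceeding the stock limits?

Top feasible selections:
- 3×C + 2×D + 1×E: size 37, value 199
- 1×B + 3×C + 2×D: size 34, value 190
Best: 199 pts.

199 pts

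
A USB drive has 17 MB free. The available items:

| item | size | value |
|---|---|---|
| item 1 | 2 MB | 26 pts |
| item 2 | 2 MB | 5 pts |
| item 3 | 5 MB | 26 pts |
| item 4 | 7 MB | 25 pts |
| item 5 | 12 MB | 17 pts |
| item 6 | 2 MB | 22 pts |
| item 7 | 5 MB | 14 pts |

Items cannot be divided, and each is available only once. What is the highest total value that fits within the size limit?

99 pts

Check high-value combinations within 17 MB:
- item 1+item 3+item 4+item 6: size 2+5+7+2=16, value 26+26+25+22=99
- item 1+item 2+item 3+item 6+item 7: size 2+2+5+2+5=16, value 26+5+26+22+14=93
- item 1+item 3+item 6+item 7: size 2+5+2+5=14, value 26+26+22+14=88
- item 1+item 4+item 6+item 7: size 2+7+2+5=16, value 26+25+22+14=87
Best: 99 pts.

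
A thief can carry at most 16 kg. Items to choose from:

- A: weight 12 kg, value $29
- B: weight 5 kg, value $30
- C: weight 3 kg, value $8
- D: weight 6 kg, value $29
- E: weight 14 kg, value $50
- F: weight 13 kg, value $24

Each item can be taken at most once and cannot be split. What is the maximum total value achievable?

Check high-value combinations within 16 kg:
- B+C+D: weight 5+3+6=14, value 30+8+29=67
- B+D: weight 5+6=11, value 30+29=59
- E: weight 14, value 50
- B+C: weight 5+3=8, value 30+8=38
Best: $67.

$67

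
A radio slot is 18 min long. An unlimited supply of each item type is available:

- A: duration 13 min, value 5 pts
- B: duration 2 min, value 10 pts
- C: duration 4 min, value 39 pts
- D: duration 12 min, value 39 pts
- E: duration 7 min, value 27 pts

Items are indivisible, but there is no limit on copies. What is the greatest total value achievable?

166 pts

Best value-per-unit is C at 39/4; filling with it alone gives 4×39 = 156.
Optimal mix: 1×B + 4×C → duration 18, value 166.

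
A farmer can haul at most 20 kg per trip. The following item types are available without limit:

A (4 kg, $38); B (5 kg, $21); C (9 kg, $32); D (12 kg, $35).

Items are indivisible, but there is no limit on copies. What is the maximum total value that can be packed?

$190

Best value-per-unit is A at 38/4, and filling with it alone uses weight 5×4=20. No mix of the others beats 5×38 = 190.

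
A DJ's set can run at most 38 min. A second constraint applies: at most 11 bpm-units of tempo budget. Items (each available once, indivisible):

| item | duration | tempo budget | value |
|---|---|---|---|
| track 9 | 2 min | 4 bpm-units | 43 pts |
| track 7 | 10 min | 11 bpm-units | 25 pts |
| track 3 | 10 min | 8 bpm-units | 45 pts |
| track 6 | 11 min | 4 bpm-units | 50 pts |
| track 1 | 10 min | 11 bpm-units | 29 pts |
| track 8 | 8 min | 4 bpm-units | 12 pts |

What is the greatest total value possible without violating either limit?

93 pts

Feasible sets respecting both limits:
- track 9+track 6: duration 13, tempo budget 8, value 93
- track 6+track 8: duration 19, tempo budget 8, value 62
- track 9+track 8: duration 10, tempo budget 8, value 55
- track 6: duration 11, tempo budget 4, value 50
Best: 93 pts.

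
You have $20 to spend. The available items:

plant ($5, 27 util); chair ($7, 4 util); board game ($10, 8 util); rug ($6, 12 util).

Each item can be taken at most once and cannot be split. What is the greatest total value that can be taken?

This is a 0/1 knapsack; check combinations near the capacity.
- plant+chair+rug: cost 5+7+6=18, value 27+4+12=43
- plant+rug: cost 5+6=11, value 27+12=39
- plant+board game: cost 5+10=15, value 27+8=35
- plant+chair: cost 5+7=12, value 27+4=31
- plant: cost 5, value 27
Best: 43 util.

43 util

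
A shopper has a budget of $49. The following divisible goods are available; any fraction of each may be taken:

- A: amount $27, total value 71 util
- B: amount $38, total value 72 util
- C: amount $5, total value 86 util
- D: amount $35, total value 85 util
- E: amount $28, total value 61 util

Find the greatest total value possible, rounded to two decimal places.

198.29

Take in order of value per unit:
- C (86/5 per unit): all 5 → value 86, running total 86.00
- A (71/27 per unit): all 27 → value 71, running total 157.00
- D (85/35 per unit): 17 of 35 → value 17×85/35 = 41.2857, running total 198.29
Total 198.29.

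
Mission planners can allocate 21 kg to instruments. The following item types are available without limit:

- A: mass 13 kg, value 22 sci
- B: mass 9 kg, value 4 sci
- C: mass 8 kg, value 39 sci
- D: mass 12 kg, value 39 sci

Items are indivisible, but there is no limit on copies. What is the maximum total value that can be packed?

Best value-per-unit is C at 39/8, and filling with it alone uses mass 2×8=16. No mix of the others beats 2×39 = 78.

78 sci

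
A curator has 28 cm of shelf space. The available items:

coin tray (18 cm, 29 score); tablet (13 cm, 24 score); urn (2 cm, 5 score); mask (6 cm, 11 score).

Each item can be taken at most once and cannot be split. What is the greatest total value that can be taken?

Check high-value combinations within 28 cm:
- coin tray+urn+mask: length 18+2+6=26, value 29+5+11=45
- tablet+urn+mask: length 13+2+6=21, value 24+5+11=40
- coin tray+mask: length 18+6=24, value 29+11=40
- tablet+mask: length 13+6=19, value 24+11=35
Best: 45 score.

45 score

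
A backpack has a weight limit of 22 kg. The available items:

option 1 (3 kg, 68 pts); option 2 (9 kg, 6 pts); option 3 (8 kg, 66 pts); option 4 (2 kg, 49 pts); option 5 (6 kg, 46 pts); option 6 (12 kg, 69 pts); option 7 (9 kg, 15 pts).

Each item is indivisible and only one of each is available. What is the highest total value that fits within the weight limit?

229 pts

Check high-value combinations within 22 kg:
- option 1+option 3+option 4+option 5: weight 3+8+2+6=19, value 68+66+49+46=229
- option 1+option 3+option 4+option 7: weight 3+8+2+9=22, value 68+66+49+15=198
- option 1+option 2+option 3+option 4: weight 3+9+8+2=22, value 68+6+66+49=189
Best: 229 pts.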